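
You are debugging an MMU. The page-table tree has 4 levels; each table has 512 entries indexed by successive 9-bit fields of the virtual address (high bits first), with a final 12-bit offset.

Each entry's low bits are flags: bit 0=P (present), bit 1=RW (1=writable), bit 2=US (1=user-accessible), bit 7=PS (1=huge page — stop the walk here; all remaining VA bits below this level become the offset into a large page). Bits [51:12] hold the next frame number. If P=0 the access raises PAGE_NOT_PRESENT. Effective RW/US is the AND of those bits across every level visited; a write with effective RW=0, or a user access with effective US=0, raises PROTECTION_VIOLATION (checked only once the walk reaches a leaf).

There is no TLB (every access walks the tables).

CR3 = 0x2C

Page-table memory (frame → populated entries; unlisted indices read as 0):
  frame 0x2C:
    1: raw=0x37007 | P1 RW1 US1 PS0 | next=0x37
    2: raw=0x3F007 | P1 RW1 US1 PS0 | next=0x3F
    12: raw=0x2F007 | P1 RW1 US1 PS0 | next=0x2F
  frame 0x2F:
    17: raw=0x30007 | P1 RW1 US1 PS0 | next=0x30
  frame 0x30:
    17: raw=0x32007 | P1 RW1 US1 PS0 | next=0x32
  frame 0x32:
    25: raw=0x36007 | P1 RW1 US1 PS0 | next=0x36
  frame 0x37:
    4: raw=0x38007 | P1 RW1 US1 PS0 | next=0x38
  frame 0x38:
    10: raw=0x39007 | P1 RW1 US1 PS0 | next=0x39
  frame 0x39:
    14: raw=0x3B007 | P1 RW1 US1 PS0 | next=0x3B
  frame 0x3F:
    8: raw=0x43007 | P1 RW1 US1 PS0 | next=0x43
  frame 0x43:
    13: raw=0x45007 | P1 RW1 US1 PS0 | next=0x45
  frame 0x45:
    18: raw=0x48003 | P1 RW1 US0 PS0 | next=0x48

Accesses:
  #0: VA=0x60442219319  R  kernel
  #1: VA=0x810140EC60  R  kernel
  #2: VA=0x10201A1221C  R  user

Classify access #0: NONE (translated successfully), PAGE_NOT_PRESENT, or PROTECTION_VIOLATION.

Trace:
#0 VA=0x60442219319 (r,kernel):
  [0] read 0x2C idx=12: raw=0x2F007 flags P=1 W=1 U=1 S=0
  [1] read 0x2F idx=17: raw=0x30007 flags P=1 W=1 U=1 S=0
  [2] read 0x30 idx=17: raw=0x32007 flags P=1 W=1 U=1 S=0
  [3] read 0x32 idx=25: raw=0x36007 flags P=1 W=1 U=1 S=0
  → PA=0x36319  (4 entries read)
#1 VA=0x810140EC60 (r,kernel):
  [0] read 0x2C idx=1: raw=0x37007 flags P=1 W=1 U=1 S=0
  [1] read 0x37 idx=4: raw=0x38007 flags P=1 W=1 U=1 S=0
  [2] read 0x38 idx=10: raw=0x39007 flags P=1 W=1 U=1 S=0
  [3] read 0x39 idx=14: raw=0x3B007 flags P=1 W=1 U=1 S=0
  → PA=0x3BC60  (4 entries read)
#2 VA=0x10201A1221C (r,user):
  [0] read 0x2C idx=2: raw=0x3F007 flags P=1 W=1 U=1 S=0
  [1] read 0x3F idx=8: raw=0x43007 flags P=1 W=1 U=1 S=0
  [2] read 0x43 idx=13: raw=0x45007 flags P=1 W=1 U=1 S=0
  [3] read 0x45 idx=18: raw=0x48003 flags P=1 W=1 U=0 S=0
  ✗ PROTECTION_VIOLATION  [4 reads]

Access #0 fault: NONE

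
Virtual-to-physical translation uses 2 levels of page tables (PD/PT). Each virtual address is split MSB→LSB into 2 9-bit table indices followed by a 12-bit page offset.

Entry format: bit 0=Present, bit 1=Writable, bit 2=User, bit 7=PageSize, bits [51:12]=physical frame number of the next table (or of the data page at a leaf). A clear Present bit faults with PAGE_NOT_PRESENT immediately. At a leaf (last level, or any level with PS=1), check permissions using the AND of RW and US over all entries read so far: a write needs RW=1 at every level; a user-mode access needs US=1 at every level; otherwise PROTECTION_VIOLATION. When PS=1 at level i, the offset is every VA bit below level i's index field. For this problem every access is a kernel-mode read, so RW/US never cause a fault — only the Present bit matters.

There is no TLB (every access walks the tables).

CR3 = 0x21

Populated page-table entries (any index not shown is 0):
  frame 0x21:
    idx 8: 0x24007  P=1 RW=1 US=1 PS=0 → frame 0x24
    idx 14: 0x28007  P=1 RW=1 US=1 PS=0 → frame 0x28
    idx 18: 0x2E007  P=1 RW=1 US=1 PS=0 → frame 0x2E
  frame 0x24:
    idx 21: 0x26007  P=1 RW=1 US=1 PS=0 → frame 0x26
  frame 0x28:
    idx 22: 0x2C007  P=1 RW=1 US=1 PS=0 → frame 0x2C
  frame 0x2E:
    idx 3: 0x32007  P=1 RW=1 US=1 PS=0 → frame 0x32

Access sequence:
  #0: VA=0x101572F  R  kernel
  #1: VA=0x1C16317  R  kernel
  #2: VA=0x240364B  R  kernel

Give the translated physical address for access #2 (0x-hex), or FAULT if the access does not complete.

Per-access translation:
#0 VA=0x101572F (r,kernel):
  [0] read 0x21 idx=8: raw=0x24007 flags P=1 W=1 U=1 S=0
  [1] read 0x24 idx=21: raw=0x26007 flags P=1 W=1 U=1 S=0
  ✓ 0x2672F  — 2 lookups
#1 VA=0x1C16317 (r,kernel):
  [0] read 0x21 idx=14: raw=0x28007 flags P=1 W=1 U=1 S=0
  [1] read 0x28 idx=22: raw=0x2C007 flags P=1 W=1 U=1 S=0
  ✓ 0x2C317  — 2 lookups
#2 VA=0x240364B (r,kernel):
  [0] read 0x21 idx=18: raw=0x2E007 flags P=1 W=1 U=1 S=0
  [1] read 0x2E idx=3: raw=0x32007 flags P=1 W=1 U=1 S=0
  ✓ 0x3264B  — 2 lookups

Access #2 PA: 0x3264B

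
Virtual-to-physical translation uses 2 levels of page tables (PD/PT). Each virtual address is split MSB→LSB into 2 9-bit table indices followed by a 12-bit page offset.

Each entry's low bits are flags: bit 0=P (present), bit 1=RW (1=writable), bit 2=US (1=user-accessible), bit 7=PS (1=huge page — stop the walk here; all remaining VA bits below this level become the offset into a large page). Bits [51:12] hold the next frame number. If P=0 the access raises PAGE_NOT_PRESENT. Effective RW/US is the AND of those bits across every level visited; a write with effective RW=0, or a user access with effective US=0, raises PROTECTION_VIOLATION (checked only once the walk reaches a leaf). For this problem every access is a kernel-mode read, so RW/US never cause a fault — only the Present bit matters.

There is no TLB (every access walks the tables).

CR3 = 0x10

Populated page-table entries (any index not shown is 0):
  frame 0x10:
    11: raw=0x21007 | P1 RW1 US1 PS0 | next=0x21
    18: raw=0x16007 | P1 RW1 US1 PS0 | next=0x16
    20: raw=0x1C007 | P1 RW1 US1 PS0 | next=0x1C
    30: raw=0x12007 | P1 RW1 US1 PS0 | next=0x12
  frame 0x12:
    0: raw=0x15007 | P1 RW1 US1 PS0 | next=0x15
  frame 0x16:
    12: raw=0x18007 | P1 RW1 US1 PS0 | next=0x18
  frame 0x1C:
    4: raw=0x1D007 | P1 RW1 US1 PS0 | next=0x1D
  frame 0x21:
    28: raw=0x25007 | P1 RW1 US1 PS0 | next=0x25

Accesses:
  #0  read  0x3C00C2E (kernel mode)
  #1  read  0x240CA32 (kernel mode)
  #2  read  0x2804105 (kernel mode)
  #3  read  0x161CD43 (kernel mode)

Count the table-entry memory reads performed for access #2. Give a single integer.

Walk each access:
#0 VA=0x3C00C2E (r,kernel):
  L0: frame=0x10 idx=30 entry=0x12007 [P=1 RW=1 US=1 PS=0]
  L1: frame=0x12 idx=0 entry=0x15007 [P=1 RW=1 US=1 PS=0]
  → PA=0x15C2E  (2 entries read)
#1 VA=0x240CA32 (r,kernel):
  L0: frame=0x10 idx=18 entry=0x16007 [P=1 RW=1 US=1 PS=0]
  L1: frame=0x16 idx=12 entry=0x18007 [P=1 RW=1 US=1 PS=0]
  → PA=0x18A32  (2 entries read)
#2 VA=0x2804105 (r,kernel):
  L0: frame=0x10 idx=20 entry=0x1C007 [P=1 RW=1 US=1 PS=0]
  L1: frame=0x1C idx=4 entry=0x1D007 [P=1 RW=1 US=1 PS=0]
  → PA=0x1D105  (2 entries read)
#3 VA=0x161CD43 (r,kernel):
  L0: frame=0x10 idx=11 entry=0x21007 [P=1 RW=1 US=1 PS=0]
  L1: frame=0x21 idx=28 entry=0x25007 [P=1 RW=1 US=1 PS=0]
  → PA=0x25D43  (2 entries read)

Entries read for #2: 2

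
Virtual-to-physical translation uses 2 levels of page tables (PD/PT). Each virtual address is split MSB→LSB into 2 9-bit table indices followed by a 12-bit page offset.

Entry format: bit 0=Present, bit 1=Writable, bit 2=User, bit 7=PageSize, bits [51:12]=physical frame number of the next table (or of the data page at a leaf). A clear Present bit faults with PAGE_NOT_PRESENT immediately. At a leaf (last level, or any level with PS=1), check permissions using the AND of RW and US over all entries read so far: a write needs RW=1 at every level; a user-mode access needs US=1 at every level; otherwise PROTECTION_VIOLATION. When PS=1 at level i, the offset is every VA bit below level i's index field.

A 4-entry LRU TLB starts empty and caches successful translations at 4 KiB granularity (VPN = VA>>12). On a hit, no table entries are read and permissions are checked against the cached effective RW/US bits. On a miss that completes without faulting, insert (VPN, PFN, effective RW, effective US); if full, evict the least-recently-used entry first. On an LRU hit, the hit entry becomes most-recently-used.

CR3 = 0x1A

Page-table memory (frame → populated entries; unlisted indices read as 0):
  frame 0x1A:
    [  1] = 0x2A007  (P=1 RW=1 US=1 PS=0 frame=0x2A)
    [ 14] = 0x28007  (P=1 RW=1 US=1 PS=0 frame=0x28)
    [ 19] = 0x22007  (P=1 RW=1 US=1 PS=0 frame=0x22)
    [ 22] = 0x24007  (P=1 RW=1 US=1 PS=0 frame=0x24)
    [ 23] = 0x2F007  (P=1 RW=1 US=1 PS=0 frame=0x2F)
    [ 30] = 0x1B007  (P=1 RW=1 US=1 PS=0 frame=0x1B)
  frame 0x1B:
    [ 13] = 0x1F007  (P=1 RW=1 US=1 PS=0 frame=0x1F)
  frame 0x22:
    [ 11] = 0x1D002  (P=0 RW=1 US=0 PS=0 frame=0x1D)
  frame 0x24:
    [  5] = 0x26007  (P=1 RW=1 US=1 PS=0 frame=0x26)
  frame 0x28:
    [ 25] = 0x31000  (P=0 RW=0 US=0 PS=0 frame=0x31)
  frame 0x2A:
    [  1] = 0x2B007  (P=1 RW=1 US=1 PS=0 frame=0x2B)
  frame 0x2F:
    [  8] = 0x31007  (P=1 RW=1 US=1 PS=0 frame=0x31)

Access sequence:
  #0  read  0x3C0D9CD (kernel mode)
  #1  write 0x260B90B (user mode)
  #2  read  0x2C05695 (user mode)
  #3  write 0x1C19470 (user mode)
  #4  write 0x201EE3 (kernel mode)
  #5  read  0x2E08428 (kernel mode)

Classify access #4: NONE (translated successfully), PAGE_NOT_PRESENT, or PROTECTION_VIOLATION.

Walk each access:
#0 VA=0x3C0D9CD (r,kernel):
  L0 @0x1A[30] → 0x1B007  P=1,RW=1,US=1,PS=0
  L1 @0x1B[13] → 0x1F007  P=1,RW=1,US=1,PS=0
  ✓ 0x1F9CD  — 2 lookups
#1 VA=0x260B90B (w,user):
  L0 @0x1A[19] → 0x22007  P=1,RW=1,US=1,PS=0
  L1 @0x22[11] → 0x1D002  P=0,RW=1,US=0,PS=0
  ⇒ fault: PAGE_NOT_PRESENT  — 2 lookups
#2 VA=0x2C05695 (r,user):
  L0 @0x1A[22] → 0x24007  P=1,RW=1,US=1,PS=0
  L1 @0x24[5] → 0x26007  P=1,RW=1,US=1,PS=0
  ✓ 0x26695  — 2 lookups
#3 VA=0x1C19470 (w,user):
  L0 @0x1A[14] → 0x28007  P=1,RW=1,US=1,PS=0
  L1 @0x28[25] → 0x31000  P=0,RW=0,US=0,PS=0
  ⇒ fault: PAGE_NOT_PRESENT  — 2 lookups
#4 VA=0x201EE3 (w,kernel):
  L0 @0x1A[1] → 0x2A007  P=1,RW=1,US=1,PS=0
  L1 @0x2A[1] → 0x2B007  P=1,RW=1,US=1,PS=0
  ✓ 0x2BEE3  — 2 lookups
#5 VA=0x2E08428 (r,kernel):
  L0 @0x1A[23] → 0x2F007  P=1,RW=1,US=1,PS=0
  L1 @0x2F[8] → 0x31007  P=1,RW=1,US=1,PS=0
  ✓ 0x31428  — 2 lookups

Access #4 fault: NONE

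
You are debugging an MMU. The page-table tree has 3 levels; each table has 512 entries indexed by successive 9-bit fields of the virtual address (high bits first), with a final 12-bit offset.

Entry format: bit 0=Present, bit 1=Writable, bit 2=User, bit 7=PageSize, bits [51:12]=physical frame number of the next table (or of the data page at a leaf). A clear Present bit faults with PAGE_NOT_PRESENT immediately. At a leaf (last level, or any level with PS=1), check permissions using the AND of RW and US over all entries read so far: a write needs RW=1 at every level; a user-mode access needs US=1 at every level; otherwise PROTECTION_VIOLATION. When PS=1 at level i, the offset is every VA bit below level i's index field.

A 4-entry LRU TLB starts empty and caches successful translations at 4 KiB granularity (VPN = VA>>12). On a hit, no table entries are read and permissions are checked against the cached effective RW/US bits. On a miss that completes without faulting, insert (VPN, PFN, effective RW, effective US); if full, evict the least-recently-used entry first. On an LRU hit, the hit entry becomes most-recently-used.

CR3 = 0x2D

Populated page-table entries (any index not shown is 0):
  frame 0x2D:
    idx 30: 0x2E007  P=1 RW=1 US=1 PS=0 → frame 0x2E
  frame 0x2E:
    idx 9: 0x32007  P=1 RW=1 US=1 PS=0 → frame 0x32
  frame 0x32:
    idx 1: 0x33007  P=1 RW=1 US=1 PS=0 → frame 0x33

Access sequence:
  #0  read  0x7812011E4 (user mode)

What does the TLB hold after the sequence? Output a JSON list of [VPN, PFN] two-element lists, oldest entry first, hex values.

Per-access translation:
#0 VA=0x7812011E4 (r,user):
  L0 @0x2D[30] → 0x2E007  P=1,RW=1,US=1,PS=0
  L1 @0x2E[9] → 0x32007  P=1,RW=1,US=1,PS=0
  L2 @0x32[1] → 0x33007  P=1,RW=1,US=1,PS=0
  ✓ 0x331E4  — 3 lookups

TLB: [["0x781201", "0x33"]]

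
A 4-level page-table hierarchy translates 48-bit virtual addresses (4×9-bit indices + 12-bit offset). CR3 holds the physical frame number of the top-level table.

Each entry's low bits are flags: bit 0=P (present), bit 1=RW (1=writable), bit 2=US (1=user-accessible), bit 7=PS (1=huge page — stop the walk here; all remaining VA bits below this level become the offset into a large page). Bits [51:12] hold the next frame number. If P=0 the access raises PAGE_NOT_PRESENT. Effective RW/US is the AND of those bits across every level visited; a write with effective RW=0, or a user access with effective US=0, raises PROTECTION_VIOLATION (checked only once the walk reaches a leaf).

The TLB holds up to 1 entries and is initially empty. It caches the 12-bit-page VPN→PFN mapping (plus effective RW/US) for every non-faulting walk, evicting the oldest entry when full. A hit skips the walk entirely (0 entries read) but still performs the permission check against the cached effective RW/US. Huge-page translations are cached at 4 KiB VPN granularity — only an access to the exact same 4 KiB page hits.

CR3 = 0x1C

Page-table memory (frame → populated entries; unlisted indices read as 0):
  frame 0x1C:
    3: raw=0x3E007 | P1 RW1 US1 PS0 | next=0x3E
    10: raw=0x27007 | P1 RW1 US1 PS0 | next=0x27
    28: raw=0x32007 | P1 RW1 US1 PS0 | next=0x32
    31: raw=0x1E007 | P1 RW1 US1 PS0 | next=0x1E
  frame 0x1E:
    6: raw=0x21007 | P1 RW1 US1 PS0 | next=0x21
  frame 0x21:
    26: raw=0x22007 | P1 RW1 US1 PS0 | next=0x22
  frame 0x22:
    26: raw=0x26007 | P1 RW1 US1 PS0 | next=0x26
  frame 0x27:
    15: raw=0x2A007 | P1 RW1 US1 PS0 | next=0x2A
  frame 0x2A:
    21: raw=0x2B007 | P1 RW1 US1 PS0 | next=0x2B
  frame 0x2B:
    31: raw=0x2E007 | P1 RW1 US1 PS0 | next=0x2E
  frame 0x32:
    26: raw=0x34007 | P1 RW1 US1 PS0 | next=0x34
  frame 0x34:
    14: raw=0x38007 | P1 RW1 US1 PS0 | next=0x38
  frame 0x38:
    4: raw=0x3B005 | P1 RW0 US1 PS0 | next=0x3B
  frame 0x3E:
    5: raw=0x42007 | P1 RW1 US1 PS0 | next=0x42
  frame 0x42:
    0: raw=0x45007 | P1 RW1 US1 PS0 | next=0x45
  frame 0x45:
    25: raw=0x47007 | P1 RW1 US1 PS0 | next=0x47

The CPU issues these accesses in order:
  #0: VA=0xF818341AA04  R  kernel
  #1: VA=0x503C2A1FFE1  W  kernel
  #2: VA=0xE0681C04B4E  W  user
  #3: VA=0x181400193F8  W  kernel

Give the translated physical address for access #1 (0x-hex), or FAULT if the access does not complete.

Walk each access:
#0 VA=0xF818341AA04 (r,kernel):
  L0 @0x1C[31] → 0x1E007  P=1,RW=1,US=1,PS=0
  L1 @0x1E[6] → 0x21007  P=1,RW=1,US=1,PS=0
  L2 @0x21[26] → 0x22007  P=1,RW=1,US=1,PS=0
  L3 @0x22[26] → 0x26007  P=1,RW=1,US=1,PS=0
  ⇒ phys 0x26A04  [4 reads]
#1 VA=0x503C2A1FFE1 (w,kernel):
  L0 @0x1C[10] → 0x27007  P=1,RW=1,US=1,PS=0
  L1 @0x27[15] → 0x2A007  P=1,RW=1,US=1,PS=0
  L2 @0x2A[21] → 0x2B007  P=1,RW=1,US=1,PS=0
  L3 @0x2B[31] → 0x2E007  P=1,RW=1,US=1,PS=0
  ⇒ phys 0x2EFE1  [4 reads]
#2 VA=0xE0681C04B4E (w,user):
  L0 @0x1C[28] → 0x32007  P=1,RW=1,US=1,PS=0
  L1 @0x32[26] → 0x34007  P=1,RW=1,US=1,PS=0
  L2 @0x34[14] → 0x38007  P=1,RW=1,US=1,PS=0
  L3 @0x38[4] → 0x3B005  P=1,RW=0,US=1,PS=0
  ✗ PROTECTION_VIOLATION  [4 reads]
#3 VA=0x181400193F8 (w,kernel):
  L0 @0x1C[3] → 0x3E007  P=1,RW=1,US=1,PS=0
  L1 @0x3E[5] → 0x42007  P=1,RW=1,US=1,PS=0
  L2 @0x42[0] → 0x45007  P=1,RW=1,US=1,PS=0
  L3 @0x45[25] → 0x47007  P=1,RW=1,US=1,PS=0
  ⇒ phys 0x473F8  [4 reads]

Access #1 PA: 0x2EFE1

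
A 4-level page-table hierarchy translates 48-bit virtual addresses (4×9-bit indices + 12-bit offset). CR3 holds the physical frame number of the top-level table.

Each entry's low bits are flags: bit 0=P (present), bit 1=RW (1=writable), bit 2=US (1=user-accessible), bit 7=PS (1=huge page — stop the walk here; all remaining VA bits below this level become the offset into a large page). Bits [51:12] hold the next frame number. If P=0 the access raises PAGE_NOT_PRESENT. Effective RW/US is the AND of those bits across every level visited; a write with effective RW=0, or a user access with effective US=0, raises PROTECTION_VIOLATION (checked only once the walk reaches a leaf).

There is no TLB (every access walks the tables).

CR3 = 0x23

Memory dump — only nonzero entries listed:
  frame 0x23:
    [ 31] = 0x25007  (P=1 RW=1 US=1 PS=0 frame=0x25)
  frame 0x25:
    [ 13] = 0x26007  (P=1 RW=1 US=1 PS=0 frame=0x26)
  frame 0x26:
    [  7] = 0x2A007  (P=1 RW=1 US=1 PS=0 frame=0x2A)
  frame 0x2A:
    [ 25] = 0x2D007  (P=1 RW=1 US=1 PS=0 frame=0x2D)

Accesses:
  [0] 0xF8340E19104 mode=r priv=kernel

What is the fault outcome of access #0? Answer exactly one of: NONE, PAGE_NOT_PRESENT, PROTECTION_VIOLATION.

Walk each access:
#0 VA=0xF8340E19104 (r,kernel):
  L0: frame=0x23 idx=31 entry=0x25007 [P=1 RW=1 US=1 PS=0]
  L1: frame=0x25 idx=13 entry=0x26007 [P=1 RW=1 US=1 PS=0]
  L2: frame=0x26 idx=7 entry=0x2A007 [P=1 RW=1 US=1 PS=0]
  L3: frame=0x2A idx=25 entry=0x2D007 [P=1 RW=1 US=1 PS=0]
  ✓ 0x2D104  — 4 lookups

Access #0 fault: NONE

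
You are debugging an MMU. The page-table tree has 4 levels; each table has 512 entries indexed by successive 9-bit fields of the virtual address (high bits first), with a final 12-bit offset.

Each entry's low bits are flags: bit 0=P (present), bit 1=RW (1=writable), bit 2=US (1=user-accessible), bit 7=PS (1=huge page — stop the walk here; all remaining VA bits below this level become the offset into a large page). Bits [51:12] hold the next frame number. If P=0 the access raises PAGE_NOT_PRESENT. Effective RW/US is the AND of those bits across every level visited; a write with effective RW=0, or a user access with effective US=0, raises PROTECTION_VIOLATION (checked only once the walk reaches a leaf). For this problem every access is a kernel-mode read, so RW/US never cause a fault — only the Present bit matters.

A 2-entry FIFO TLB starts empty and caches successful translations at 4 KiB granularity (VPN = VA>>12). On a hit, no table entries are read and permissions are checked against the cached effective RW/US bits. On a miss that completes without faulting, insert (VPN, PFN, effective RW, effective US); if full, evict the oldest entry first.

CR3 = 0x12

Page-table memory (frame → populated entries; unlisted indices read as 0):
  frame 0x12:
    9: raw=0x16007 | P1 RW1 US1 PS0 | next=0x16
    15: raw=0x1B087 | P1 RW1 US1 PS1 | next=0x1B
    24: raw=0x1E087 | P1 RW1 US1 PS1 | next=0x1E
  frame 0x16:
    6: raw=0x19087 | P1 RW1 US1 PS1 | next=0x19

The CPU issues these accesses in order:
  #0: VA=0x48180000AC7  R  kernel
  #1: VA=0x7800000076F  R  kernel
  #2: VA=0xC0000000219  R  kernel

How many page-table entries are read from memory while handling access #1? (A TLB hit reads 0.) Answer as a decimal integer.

Walk each access:
#0 VA=0x48180000AC7 (r,kernel):
  L0: frame=0x12 idx=9 entry=0x16007 [P=1 RW=1 US=1 PS=0]
  L1: frame=0x16 idx=6 entry=0x19087 [P=1 RW=1 US=1 PS=1]
  ✓ 0x19AC7 (huge @L1)  — 2 lookups
#1 VA=0x7800000076F (r,kernel):
  L0: frame=0x12 idx=15 entry=0x1B087 [P=1 RW=1 US=1 PS=1]
  ✓ 0x1B76F (huge @L0)  — 1 lookups
#2 VA=0xC0000000219 (r,kernel):
  L0: frame=0x12 idx=24 entry=0x1E087 [P=1 RW=1 US=1 PS=1]
  ✓ 0x1E219 (huge @L0)  — 1 lookups

Entries read for #1: 1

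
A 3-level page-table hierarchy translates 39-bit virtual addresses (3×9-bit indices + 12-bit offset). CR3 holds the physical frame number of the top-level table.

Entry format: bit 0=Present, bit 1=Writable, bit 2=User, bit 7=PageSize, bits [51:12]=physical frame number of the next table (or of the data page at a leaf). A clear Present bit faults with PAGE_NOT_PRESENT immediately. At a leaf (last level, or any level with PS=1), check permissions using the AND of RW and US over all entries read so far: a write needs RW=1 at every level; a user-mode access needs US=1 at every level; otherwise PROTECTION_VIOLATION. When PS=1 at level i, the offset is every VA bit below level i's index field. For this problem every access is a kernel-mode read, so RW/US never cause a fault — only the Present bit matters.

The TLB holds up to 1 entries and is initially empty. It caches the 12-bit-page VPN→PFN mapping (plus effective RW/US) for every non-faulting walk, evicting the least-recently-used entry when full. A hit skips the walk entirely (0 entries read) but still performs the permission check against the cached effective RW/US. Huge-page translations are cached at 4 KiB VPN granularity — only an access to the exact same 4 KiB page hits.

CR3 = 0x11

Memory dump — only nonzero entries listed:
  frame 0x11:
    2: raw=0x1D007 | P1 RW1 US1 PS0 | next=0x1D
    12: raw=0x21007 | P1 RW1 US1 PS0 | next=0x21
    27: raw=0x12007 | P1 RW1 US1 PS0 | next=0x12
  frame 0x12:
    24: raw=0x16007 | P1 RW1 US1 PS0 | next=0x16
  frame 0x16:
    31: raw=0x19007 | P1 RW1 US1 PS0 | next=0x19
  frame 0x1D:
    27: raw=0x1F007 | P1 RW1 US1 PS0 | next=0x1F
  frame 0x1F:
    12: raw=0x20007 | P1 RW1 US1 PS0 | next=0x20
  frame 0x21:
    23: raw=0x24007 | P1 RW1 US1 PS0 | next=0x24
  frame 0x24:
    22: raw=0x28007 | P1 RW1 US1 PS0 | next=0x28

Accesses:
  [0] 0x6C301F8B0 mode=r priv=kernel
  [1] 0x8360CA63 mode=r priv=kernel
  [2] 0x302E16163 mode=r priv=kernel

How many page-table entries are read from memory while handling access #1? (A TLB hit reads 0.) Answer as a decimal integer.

Per-access translation:
#0 VA=0x6C301F8B0 (r,kernel):
  L0 @0x11[27] → 0x12007  P=1,RW=1,US=1,PS=0
  L1 @0x12[24] → 0x16007  P=1,RW=1,US=1,PS=0
  L2 @0x16[31] → 0x19007  P=1,RW=1,US=1,PS=0
  ⇒ phys 0x198B0  [3 reads]
#1 VA=0x8360CA63 (r,kernel):
  L0 @0x11[2] → 0x1D007  P=1,RW=1,US=1,PS=0
  L1 @0x1D[27] → 0x1F007  P=1,RW=1,US=1,PS=0
  L2 @0x1F[12] → 0x20007  P=1,RW=1,US=1,PS=0
  ⇒ phys 0x20A63  [3 reads]
#2 VA=0x302E16163 (r,kernel):
  L0 @0x11[12] → 0x21007  P=1,RW=1,US=1,PS=0
  L1 @0x21[23] → 0x24007  P=1,RW=1,US=1,PS=0
  L2 @0x24[22] → 0x28007  P=1,RW=1,US=1,PS=0
  ⇒ phys 0x28163  [3 reads]

Entries read for #1: 3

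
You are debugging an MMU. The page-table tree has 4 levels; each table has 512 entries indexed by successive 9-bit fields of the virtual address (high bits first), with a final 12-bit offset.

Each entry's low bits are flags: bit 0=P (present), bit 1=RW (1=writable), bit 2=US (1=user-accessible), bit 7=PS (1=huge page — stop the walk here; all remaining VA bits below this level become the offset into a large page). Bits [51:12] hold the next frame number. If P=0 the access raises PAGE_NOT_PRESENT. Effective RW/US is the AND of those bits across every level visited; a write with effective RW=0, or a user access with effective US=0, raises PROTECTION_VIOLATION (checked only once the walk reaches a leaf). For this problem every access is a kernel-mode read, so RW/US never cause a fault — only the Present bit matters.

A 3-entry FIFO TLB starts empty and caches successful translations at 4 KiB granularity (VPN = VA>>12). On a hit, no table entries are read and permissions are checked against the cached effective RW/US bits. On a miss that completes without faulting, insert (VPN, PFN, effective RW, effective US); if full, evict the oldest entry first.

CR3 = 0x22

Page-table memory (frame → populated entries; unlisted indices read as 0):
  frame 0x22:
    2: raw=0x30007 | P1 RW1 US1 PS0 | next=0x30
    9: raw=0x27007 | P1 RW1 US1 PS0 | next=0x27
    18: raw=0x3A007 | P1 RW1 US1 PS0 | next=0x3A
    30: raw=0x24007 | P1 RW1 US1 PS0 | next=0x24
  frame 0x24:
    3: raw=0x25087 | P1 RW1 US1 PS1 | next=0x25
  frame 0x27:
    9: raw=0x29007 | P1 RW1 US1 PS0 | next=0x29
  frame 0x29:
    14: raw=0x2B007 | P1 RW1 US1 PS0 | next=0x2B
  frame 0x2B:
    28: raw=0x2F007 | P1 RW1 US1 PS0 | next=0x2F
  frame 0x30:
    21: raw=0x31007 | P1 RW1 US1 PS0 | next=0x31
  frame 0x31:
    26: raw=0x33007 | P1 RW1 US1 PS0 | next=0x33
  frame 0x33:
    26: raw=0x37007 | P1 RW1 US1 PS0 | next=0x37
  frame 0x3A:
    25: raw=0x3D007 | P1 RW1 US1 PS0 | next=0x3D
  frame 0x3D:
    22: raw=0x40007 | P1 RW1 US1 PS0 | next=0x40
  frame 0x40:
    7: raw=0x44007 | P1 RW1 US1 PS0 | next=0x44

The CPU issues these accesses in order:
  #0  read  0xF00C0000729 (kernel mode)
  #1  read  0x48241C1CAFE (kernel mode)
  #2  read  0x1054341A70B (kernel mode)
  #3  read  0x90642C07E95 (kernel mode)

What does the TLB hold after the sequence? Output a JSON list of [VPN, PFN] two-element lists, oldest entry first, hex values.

Per-access translation:
#0 VA=0xF00C0000729 (r,kernel):
  L0 @0x22[30] → 0x24007  P=1,RW=1,US=1,PS=0
  L1 @0x24[3] → 0x25087  P=1,RW=1,US=1,PS=1
  ⇒ phys 0x25729 (huge @L1)  [2 reads]
#1 VA=0x48241C1CAFE (r,kernel):
  L0 @0x22[9] → 0x27007  P=1,RW=1,US=1,PS=0
  L1 @0x27[9] → 0x29007  P=1,RW=1,US=1,PS=0
  L2 @0x29[14] → 0x2B007  P=1,RW=1,US=1,PS=0
  L3 @0x2B[28] → 0x2F007  P=1,RW=1,US=1,PS=0
  ⇒ phys 0x2FAFE  [4 reads]
#2 VA=0x1054341A70B (r,kernel):
  L0 @0x22[2] → 0x30007  P=1,RW=1,US=1,PS=0
  L1 @0x30[21] → 0x31007  P=1,RW=1,US=1,PS=0
  L2 @0x31[26] → 0x33007  P=1,RW=1,US=1,PS=0
  L3 @0x33[26] → 0x37007  P=1,RW=1,US=1,PS=0
  ⇒ phys 0x3770B  [4 reads]
#3 VA=0x90642C07E95 (r,kernel):
  L0 @0x22[18] → 0x3A007  P=1,RW=1,US=1,PS=0
  L1 @0x3A[25] → 0x3D007  P=1,RW=1,US=1,PS=0
  L2 @0x3D[22] → 0x40007  P=1,RW=1,US=1,PS=0
  L3 @0x40[7] → 0x44007  P=1,RW=1,US=1,PS=0
  ⇒ phys 0x44E95  [4 reads]

TLB: [["0x48241C1C", "0x2F"], ["0x1054341A", "0x37"], ["0x90642C07", "0x44"]]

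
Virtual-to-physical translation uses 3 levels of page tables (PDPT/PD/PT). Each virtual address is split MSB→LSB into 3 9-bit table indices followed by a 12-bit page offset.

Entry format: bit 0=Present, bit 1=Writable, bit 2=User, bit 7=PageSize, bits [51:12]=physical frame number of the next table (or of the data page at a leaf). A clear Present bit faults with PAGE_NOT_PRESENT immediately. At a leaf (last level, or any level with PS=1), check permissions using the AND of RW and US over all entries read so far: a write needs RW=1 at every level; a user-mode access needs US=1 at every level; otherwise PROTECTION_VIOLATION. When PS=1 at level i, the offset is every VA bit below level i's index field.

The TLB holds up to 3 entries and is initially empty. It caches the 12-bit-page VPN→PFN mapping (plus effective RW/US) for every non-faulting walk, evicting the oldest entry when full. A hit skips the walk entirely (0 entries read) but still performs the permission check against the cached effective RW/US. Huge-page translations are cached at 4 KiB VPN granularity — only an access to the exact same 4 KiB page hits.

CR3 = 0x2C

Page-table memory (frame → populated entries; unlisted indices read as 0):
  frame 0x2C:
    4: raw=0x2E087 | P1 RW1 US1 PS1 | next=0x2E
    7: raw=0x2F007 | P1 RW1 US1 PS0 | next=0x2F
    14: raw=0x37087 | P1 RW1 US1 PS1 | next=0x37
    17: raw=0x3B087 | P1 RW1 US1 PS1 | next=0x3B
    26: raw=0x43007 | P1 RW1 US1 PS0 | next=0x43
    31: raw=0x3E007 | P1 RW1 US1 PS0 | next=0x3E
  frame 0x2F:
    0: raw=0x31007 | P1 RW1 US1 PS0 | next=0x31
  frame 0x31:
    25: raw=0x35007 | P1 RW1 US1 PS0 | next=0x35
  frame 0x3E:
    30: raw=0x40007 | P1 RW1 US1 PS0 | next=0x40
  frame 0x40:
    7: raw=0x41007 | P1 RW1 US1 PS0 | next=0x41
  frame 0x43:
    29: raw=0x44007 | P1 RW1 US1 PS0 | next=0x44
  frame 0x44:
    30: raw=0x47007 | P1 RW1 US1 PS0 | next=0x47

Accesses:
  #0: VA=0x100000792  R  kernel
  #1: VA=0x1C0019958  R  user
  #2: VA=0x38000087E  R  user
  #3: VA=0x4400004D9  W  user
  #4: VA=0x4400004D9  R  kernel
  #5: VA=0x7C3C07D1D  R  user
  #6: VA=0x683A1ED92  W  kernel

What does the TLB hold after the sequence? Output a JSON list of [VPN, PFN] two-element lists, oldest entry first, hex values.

Per-access translation:
#0 VA=0x100000792 (r,kernel):
  [0] read 0x2C idx=4: raw=0x2E087 flags P=1 W=1 U=1 S=1
  ⇒ phys 0x2E792 (huge @L0)  [1 reads]
#1 VA=0x1C0019958 (r,user):
  [0] read 0x2C idx=7: raw=0x2F007 flags P=1 W=1 U=1 S=0
  [1] read 0x2F idx=0: raw=0x31007 flags P=1 W=1 U=1 S=0
  [2] read 0x31 idx=25: raw=0x35007 flags P=1 W=1 U=1 S=0
  ⇒ phys 0x35958  [3 reads]
#2 VA=0x38000087E (r,user):
  [0] read 0x2C idx=14: raw=0x37087 flags P=1 W=1 U=1 S=1
  ⇒ phys 0x3787E (huge @L0)  [1 reads]
#3 VA=0x4400004D9 (w,user):
  [0] read 0x2C idx=17: raw=0x3B087 flags P=1 W=1 U=1 S=1
  ⇒ phys 0x3B4D9 (huge @L0)  [1 reads]
#4 VA=0x4400004D9 (r,kernel):
  TLB hit vpn=0x440000 → PA=0x3B4D9
#5 VA=0x7C3C07D1D (r,user):
  [0] read 0x2C idx=31: raw=0x3E007 flags P=1 W=1 U=1 S=0
  [1] read 0x3E idx=30: raw=0x40007 flags P=1 W=1 U=1 S=0
  [2] read 0x40 idx=7: raw=0x41007 flags P=1 W=1 U=1 S=0
  ⇒ phys 0x41D1D  [3 reads]
#6 VA=0x683A1ED92 (w,kernel):
  [0] read 0x2C idx=26: raw=0x43007 flags P=1 W=1 U=1 S=0
  [1] read 0x43 idx=29: raw=0x44007 flags P=1 W=1 U=1 S=0
  [2] read 0x44 idx=30: raw=0x47007 flags P=1 W=1 U=1 S=0
  ⇒ phys 0x47D92  [3 reads]

TLB: [["0x440000", "0x3B"], ["0x7C3C07", "0x41"], ["0x683A1E", "0x47"]]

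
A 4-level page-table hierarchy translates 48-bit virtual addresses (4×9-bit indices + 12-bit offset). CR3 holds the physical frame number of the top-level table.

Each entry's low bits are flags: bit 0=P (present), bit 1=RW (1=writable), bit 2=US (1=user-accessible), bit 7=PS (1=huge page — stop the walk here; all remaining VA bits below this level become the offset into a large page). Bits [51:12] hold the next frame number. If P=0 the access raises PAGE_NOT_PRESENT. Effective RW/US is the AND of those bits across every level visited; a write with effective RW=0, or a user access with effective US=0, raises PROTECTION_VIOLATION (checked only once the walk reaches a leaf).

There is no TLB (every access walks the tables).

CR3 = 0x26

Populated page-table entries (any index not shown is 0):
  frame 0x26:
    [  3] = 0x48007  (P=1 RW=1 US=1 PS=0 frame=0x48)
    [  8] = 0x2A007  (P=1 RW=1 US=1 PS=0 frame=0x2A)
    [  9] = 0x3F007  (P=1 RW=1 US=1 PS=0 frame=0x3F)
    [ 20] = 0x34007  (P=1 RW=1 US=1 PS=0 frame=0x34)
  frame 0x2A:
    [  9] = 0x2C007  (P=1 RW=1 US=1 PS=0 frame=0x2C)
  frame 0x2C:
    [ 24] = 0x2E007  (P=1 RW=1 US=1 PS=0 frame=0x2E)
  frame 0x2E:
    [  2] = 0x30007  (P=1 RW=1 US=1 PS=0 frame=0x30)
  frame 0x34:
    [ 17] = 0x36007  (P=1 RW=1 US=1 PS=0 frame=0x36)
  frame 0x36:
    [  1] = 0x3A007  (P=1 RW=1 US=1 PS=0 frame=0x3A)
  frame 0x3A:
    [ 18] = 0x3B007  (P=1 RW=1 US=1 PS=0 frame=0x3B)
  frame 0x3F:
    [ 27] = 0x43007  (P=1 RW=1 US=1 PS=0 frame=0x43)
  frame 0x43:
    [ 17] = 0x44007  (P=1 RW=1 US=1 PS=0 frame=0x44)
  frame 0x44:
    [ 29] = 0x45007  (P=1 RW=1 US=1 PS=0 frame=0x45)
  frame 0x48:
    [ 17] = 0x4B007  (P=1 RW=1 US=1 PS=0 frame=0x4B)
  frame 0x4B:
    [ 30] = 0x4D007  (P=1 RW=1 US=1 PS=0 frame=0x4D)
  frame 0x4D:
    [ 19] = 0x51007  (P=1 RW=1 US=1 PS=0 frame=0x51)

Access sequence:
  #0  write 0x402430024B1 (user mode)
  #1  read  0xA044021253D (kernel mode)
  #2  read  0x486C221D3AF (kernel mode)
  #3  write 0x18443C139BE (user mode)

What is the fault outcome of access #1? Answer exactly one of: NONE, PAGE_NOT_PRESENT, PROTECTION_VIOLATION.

Per-access translation:
#0 VA=0x402430024B1 (w,user):
  L0 @0x26[8] → 0x2A007  P=1,RW=1,US=1,PS=0
  L1 @0x2A[9] → 0x2C007  P=1,RW=1,US=1,PS=0
  L2 @0x2C[24] → 0x2E007  P=1,RW=1,US=1,PS=0
  L3 @0x2E[2] → 0x30007  P=1,RW=1,US=1,PS=0
  → PA=0x304B1  (4 entries read)
#1 VA=0xA044021253D (r,kernel):
  L0 @0x26[20] → 0x34007  P=1,RW=1,US=1,PS=0
  L1 @0x34[17] → 0x36007  P=1,RW=1,US=1,PS=0
  L2 @0x36[1] → 0x3A007  P=1,RW=1,US=1,PS=0
  L3 @0x3A[18] → 0x3B007  P=1,RW=1,US=1,PS=0
  → PA=0x3B53D  (4 entries read)
#2 VA=0x486C221D3AF (r,kernel):
  L0 @0x26[9] → 0x3F007  P=1,RW=1,US=1,PS=0
  L1 @0x3F[27] → 0x43007  P=1,RW=1,US=1,PS=0
  L2 @0x43[17] → 0x44007  P=1,RW=1,US=1,PS=0
  L3 @0x44[29] → 0x45007  P=1,RW=1,US=1,PS=0
  → PA=0x453AF  (4 entries read)
#3 VA=0x18443C139BE (w,user):
  L0 @0x26[3] → 0x48007  P=1,RW=1,US=1,PS=0
  L1 @0x48[17] → 0x4B007  P=1,RW=1,US=1,PS=0
  L2 @0x4B[30] → 0x4D007  P=1,RW=1,US=1,PS=0
  L3 @0x4D[19] → 0x51007  P=1,RW=1,US=1,PS=0
  → PA=0x519BE  (4 entries read)

Access #1 fault: NONE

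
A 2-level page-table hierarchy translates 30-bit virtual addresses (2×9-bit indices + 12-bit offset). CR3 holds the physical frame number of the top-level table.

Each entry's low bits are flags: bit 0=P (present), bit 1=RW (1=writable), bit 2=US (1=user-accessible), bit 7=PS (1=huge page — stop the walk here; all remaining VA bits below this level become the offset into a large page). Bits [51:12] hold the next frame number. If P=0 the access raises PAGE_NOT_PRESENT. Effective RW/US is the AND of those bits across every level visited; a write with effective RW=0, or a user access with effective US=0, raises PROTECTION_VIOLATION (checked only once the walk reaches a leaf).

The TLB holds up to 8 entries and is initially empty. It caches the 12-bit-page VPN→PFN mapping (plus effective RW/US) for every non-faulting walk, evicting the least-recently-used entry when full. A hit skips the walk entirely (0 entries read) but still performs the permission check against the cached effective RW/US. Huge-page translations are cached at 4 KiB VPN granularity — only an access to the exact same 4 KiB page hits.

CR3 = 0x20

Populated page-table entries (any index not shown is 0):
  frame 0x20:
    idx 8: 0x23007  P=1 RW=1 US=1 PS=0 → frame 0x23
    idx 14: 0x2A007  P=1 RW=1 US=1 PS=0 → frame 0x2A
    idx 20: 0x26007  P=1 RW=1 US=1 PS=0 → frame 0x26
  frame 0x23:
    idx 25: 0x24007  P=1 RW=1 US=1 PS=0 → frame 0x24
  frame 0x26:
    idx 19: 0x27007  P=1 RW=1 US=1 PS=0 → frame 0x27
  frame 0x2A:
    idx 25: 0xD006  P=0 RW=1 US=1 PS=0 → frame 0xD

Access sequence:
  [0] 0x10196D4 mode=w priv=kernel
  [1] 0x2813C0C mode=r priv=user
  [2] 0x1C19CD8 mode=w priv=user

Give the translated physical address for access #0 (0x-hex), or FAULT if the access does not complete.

Walk each access:
#0 VA=0x10196D4 (w,kernel):
  L0: frame=0x20 idx=8 entry=0x23007 [P=1 RW=1 US=1 PS=0]
  L1: frame=0x23 idx=25 entry=0x24007 [P=1 RW=1 US=1 PS=0]
  ✓ 0x246D4  — 2 lookups
#1 VA=0x2813C0C (r,user):
  L0: frame=0x20 idx=20 entry=0x26007 [P=1 RW=1 US=1 PS=0]
  L1: frame=0x26 idx=19 entry=0x27007 [P=1 RW=1 US=1 PS=0]
  ✓ 0x27C0C  — 2 lookups
#2 VA=0x1C19CD8 (w,user):
  L0: frame=0x20 idx=14 entry=0x2A007 [P=1 RW=1 US=1 PS=0]
  L1: frame=0x2A idx=25 entry=0xD006 [P=0 RW=1 US=1 PS=0]
  ✗ PAGE_NOT_PRESENT  [2 reads]

Access #0 PA: 0x246D4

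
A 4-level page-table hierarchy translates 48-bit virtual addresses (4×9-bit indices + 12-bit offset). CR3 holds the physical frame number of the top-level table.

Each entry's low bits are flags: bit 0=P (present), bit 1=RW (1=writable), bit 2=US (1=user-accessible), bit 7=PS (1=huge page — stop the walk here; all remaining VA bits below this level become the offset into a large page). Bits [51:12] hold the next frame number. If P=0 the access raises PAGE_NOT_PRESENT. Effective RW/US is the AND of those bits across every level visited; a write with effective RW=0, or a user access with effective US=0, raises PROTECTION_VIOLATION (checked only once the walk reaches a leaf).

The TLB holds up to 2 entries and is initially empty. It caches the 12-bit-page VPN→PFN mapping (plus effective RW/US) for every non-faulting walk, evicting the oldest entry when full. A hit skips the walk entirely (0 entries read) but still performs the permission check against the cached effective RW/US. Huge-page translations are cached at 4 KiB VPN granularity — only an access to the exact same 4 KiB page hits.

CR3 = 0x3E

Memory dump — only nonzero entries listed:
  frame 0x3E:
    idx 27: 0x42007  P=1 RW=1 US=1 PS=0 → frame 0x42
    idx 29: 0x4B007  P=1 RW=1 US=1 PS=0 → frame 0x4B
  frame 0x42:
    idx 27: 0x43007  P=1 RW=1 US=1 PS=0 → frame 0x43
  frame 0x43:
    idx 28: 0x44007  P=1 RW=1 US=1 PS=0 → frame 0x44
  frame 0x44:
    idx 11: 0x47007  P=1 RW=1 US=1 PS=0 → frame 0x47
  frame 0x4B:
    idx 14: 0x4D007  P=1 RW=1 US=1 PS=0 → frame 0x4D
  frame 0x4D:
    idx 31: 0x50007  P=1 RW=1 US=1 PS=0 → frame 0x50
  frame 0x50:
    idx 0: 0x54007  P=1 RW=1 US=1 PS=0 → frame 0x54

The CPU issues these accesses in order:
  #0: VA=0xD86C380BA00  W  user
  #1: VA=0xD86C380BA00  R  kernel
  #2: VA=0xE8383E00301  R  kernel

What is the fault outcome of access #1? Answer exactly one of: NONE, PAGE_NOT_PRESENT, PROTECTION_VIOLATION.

Per-access translation:
#0 VA=0xD86C380BA00 (w,user):
  [0] read 0x3E idx=27: raw=0x42007 flags P=1 W=1 U=1 S=0
  [1] read 0x42 idx=27: raw=0x43007 flags P=1 W=1 U=1 S=0
  [2] read 0x43 idx=28: raw=0x44007 flags P=1 W=1 U=1 S=0
  [3] read 0x44 idx=11: raw=0x47007 flags P=1 W=1 U=1 S=0
  → PA=0x47A00  (4 entries read)
#1 VA=0xD86C380BA00 (r,kernel):
  TLB hit vpn=0xD86C380B → PA=0x47A00
#2 VA=0xE8383E00301 (r,kernel):
  [0] read 0x3E idx=29: raw=0x4B007 flags P=1 W=1 U=1 S=0
  [1] read 0x4B idx=14: raw=0x4D007 flags P=1 W=1 U=1 S=0
  [2] read 0x4D idx=31: raw=0x50007 flags P=1 W=1 U=1 S=0
  [3] read 0x50 idx=0: raw=0x54007 flags P=1 W=1 U=1 S=0
  → PA=0x54301  (4 entries read)

Access #1 fault: NONE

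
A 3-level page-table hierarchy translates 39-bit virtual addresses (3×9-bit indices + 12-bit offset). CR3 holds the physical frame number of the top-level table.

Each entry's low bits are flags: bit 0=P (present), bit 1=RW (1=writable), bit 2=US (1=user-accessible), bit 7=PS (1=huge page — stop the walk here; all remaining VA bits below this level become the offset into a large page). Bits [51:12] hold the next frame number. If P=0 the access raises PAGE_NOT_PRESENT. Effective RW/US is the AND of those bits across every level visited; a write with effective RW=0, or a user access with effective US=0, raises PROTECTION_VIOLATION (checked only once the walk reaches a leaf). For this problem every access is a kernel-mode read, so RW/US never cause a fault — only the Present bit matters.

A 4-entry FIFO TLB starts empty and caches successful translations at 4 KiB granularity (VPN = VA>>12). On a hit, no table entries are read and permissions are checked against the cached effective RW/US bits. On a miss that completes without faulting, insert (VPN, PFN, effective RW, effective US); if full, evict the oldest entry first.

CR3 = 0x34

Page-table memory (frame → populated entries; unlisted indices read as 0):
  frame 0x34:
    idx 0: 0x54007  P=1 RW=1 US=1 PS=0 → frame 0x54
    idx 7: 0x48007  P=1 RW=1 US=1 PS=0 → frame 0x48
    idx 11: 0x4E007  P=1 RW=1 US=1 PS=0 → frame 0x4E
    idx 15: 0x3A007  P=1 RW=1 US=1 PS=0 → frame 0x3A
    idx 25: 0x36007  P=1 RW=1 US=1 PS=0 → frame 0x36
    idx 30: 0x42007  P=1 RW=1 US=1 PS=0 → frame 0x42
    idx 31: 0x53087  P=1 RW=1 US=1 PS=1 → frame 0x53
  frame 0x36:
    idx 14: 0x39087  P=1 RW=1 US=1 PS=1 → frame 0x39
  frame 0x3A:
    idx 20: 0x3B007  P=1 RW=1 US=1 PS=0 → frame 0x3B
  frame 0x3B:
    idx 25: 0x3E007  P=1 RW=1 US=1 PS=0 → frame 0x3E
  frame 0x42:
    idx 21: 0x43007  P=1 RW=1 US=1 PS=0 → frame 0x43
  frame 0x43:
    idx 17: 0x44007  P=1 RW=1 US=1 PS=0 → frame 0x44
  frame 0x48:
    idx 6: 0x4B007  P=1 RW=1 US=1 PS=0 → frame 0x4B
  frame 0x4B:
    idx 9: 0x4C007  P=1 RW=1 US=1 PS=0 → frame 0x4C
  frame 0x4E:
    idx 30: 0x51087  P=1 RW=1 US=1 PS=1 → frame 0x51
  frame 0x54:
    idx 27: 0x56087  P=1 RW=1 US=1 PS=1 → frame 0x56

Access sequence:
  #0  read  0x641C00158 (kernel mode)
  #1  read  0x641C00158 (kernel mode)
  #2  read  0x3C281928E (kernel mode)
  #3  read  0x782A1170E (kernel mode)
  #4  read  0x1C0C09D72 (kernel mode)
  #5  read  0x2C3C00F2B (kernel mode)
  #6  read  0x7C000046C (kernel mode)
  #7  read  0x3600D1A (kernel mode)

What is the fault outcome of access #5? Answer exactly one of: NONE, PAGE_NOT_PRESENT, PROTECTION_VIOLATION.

Walk each access:
#0 VA=0x641C00158 (r,kernel):
  L0 @0x34[25] → 0x36007  P=1,RW=1,US=1,PS=0
  L1 @0x36[14] → 0x39087  P=1,RW=1,US=1,PS=1
  → PA=0x39158 (huge @L1)  (2 entries read)
#1 VA=0x641C00158 (r,kernel):
  TLB hit vpn=0x641C00 → PA=0x39158
#2 VA=0x3C281928E (r,kernel):
  L0 @0x34[15] → 0x3A007  P=1,RW=1,US=1,PS=0
  L1 @0x3A[20] → 0x3B007  P=1,RW=1,US=1,PS=0
  L2 @0x3B[25] → 0x3E007  P=1,RW=1,US=1,PS=0
  → PA=0x3E28E  (3 entries read)
#3 VA=0x782A1170E (r,kernel):
  L0 @0x34[30] → 0x42007  P=1,RW=1,US=1,PS=0
  L1 @0x42[21] → 0x43007  P=1,RW=1,US=1,PS=0
  L2 @0x43[17] → 0x44007  P=1,RW=1,US=1,PS=0
  → PA=0x4470E  (3 entries read)
#4 VA=0x1C0C09D72 (r,kernel):
  L0 @0x34[7] → 0x48007  P=1,RW=1,US=1,PS=0
  L1 @0x48[6] → 0x4B007  P=1,RW=1,US=1,PS=0
  L2 @0x4B[9] → 0x4C007  P=1,RW=1,US=1,PS=0
  → PA=0x4CD72  (3 entries read)
#5 VA=0x2C3C00F2B (r,kernel):
  L0 @0x34[11] → 0x4E007  P=1,RW=1,US=1,PS=0
  L1 @0x4E[30] → 0x51087  P=1,RW=1,US=1,PS=1
  → PA=0x51F2B (huge @L1)  (2 entries read)
#6 VA=0x7C000046C (r,kernel):
  L0 @0x34[31] → 0x53087  P=1,RW=1,US=1,PS=1
  → PA=0x5346C (huge @L0)  (1 entries read)
#7 VA=0x3600D1A (r,kernel):
  L0 @0x34[0] → 0x54007  P=1,RW=1,US=1,PS=0
  L1 @0x54[27] → 0x56087  P=1,RW=1,US=1,PS=1
  → PA=0x56D1A (huge @L1)  (2 entries read)

Access #5 fault: NONE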